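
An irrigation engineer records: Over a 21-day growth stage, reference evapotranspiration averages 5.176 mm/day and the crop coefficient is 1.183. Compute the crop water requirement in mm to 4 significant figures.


Approach: apply the crop water requirement relation, CWR = ET0 * Kc * days.
CWR = 5.176 * 1.183 * 21 = 128.6 mm
Therefore the crop water requirement = 128.6 mm.


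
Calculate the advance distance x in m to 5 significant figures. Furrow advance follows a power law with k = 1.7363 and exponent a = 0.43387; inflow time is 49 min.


Approach: apply the power-law advance function, x = k*t^a.
x = 1.7363 * 49^0.43387 = 9.3962 m
Therefore the advance distance x = 9.3962 m.


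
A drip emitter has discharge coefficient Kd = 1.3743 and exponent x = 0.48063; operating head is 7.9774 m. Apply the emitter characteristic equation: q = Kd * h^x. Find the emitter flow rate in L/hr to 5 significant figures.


q = 1.3743 * 7.9774^0.48063 = 3.7286 L/hr
Therefore the emitter flow rate = 3.7286 L/hr.


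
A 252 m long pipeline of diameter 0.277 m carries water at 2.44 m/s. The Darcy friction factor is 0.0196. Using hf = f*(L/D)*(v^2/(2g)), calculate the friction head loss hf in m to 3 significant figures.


hf = 0.0196 * (252/0.277) * (2.44^2 / (2*9.81))
hf = 5.41 m
Therefore the friction head loss hf = 5.41 m.


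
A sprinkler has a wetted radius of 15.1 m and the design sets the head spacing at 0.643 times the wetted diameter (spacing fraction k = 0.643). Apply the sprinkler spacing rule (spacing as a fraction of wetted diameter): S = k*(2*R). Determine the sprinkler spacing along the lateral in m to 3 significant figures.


S = 0.643 * (2 * 15.1) = 19.4 m
Therefore the sprinkler spacing along the lateral = 19.4 m.


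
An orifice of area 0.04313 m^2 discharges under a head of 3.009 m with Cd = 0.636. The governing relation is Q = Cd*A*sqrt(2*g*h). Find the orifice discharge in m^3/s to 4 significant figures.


Q = 0.636 * 0.04313 * sqrt(2*9.81*3.009) = 0.2108 m^3/s
Therefore the orifice discharge = 0.2108 m^3/s.


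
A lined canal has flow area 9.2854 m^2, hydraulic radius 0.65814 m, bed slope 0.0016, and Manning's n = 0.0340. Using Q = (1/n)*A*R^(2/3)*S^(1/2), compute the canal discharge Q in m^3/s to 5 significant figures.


Q = (1/0.0340) * 9.2854 * 0.65814^(2/3) * 0.0016^(1/2) = 8.2653 m^3/s
Therefore the canal discharge Q = 8.2653 m^3/s.


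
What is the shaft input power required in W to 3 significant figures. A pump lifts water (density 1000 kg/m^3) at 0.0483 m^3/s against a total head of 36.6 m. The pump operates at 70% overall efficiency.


Approach: apply hydraulic power then efficiency conversion, P = rho*g*Q*H; P_in = P/eta.
Step 1 — hydraulic power (P = rho*g*Q*H):
  P = 1000 * 9.81 * 0.0483 * 36.6 = 17342 W
Step 2 — input power: P_in = P/eta = 17342 / 0.7 = 24800 W
Therefore the shaft input power required = 24800 W.


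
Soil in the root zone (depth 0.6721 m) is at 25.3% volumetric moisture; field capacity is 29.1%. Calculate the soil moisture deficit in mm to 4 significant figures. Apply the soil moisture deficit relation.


Approach: apply the soil moisture deficit relation, SMD = (FC - theta)/100 * depth * 1000.
SMD = (29.1 - 25.3)/100 * 0.6721 * 1000 = 25.54 mm
Therefore the soil moisture deficit = 25.54 mm.


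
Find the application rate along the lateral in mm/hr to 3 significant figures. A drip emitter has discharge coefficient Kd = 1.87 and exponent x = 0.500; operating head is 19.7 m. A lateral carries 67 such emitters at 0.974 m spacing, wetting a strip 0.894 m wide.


Approach: apply the emitter equation with a lateral mass balance, q = Kd*h^x; Q = n*q; rate = Q/(n*spacing*width).
Step 1 — single emitter flow (q = Kd*h^x):
  q = 1.87 * 19.7^0.500 = 8.2999 L/hr
Step 2 — total lateral flow: Q = 67 * 8.2999 = 556.10 L/hr
Step 3 — wetted area: A = 67 * 0.974 * 0.894 = 58.341 m^2
Step 4 — application rate: Q/A = 556.10/58.341 = 9.53 mm/hr
Therefore the application rate along the lateral = 9.53 mm/hr.


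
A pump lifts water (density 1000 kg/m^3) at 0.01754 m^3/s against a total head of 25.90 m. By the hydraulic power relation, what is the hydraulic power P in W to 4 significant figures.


Approach: apply the hydraulic power relation, P = rho*g*Q*H.
P = 1000 * 9.81 * 0.01754 * 25.90 = 4457 W
Therefore the hydraulic power P = 4457 W.


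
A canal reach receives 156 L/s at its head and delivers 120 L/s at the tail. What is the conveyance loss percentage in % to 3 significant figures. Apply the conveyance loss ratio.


Approach: apply the conveyance loss ratio, loss% = ((Q_head - Q_tail)/Q_head)*100.
loss = ((156 - 120)/156)*100 = 23.1 %
Therefore the conveyance loss percentage = 23.1 %.


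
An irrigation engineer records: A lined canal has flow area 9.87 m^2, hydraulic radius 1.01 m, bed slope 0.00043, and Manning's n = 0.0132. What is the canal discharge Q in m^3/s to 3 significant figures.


Approach: apply Manning's equation, Q = (1/n)*A*R^(2/3)*S^(1/2).
Q = (1/0.0132) * 9.87 * 1.01^(2/3) * 0.00043^(1/2) = 15.6 m^3/s
Therefore the canal discharge Q = 15.6 m^3/s.


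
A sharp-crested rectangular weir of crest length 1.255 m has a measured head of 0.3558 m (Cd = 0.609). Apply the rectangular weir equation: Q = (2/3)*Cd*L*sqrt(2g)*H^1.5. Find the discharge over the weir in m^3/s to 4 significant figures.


Q = (2/3)*0.609*1.255*sqrt(2*9.81)*0.3558^1.5 = 0.4790 m^3/s
Therefore the discharge over the weir = 0.4790 m^3/s.


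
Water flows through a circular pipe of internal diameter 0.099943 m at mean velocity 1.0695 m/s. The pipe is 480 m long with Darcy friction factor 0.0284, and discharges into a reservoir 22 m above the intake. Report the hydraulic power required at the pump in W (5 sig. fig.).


Approach: apply continuity + Darcy-Weisbach + hydraulic power, Q = A*v; hf = f*(L/D)*(v^2/(2g)); H = static + hf; P = rho*g*Q*H.
Step 1 — flow rate (continuity, Q = A*v):
  A = pi*(0.099943/2)^2 = 0.007845031 m^2
  Q = 0.007845031 * 1.0695 = 0.008390260 m^3/s
Step 2 — friction head loss (Darcy-Weisbach):
  hf = 0.0284 * (480/0.099943) * (1.0695^2 / (2*9.81))
  hf = 7.951879 m
Step 3 — total head: H = 22 + 7.951879 = 29.95188 m
Step 4 — hydraulic power (P = rho*g*Q*H):
  P = 1000 * 9.81 * 0.008390260 * 29.95188 = 2465.3 W
Therefore the hydraulic power required at the pump = 2465.3 W.


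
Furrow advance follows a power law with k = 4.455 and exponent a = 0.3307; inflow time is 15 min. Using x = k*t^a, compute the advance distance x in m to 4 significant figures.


x = 4.455 * 15^0.3307 = 10.91 m
Therefore the advance distance x = 10.91 m.


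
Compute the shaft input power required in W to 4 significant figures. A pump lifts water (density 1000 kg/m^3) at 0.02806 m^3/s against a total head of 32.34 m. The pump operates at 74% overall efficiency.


Approach: apply hydraulic power then efficiency conversion, P = rho*g*Q*H; P_in = P/eta.
Step 1 — hydraulic power (P = rho*g*Q*H):
  P = 1000 * 9.81 * 0.02806 * 32.34 = 8902.19 W
Step 2 — input power: P_in = P/eta = 8902.19 / 0.74 = 12030 W
Therefore the shaft input power required = 12030 W.


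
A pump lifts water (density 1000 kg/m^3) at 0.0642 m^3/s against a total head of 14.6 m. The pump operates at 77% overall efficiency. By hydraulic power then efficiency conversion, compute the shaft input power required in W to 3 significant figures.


Approach: apply hydraulic power then efficiency conversion, P = rho*g*Q*H; P_in = P/eta.
Step 1 — hydraulic power (P = rho*g*Q*H):
  P = 1000 * 9.81 * 0.0642 * 14.6 = 9195.1 W
Step 2 — input power: P_in = P/eta = 9195.1 / 0.77 = 11900 W
Therefore the shaft input power required = 11900 W.


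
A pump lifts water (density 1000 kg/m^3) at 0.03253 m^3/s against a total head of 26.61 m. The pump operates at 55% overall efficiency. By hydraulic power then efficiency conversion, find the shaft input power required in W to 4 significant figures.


Approach: apply hydraulic power then efficiency conversion, P = rho*g*Q*H; P_in = P/eta.
Step 1 — hydraulic power (P = rho*g*Q*H):
  P = 1000 * 9.81 * 0.03253 * 26.61 = 8491.76 W
Step 2 — input power: P_in = P/eta = 8491.76 / 0.55 = 15440 W
Therefore the shaft input power required = 15440 W.


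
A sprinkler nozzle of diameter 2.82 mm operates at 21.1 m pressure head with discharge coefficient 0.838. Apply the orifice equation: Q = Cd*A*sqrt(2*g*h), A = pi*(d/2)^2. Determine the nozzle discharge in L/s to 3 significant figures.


A = pi*(2.82e-3/2)^2 = 6.2458e-06 m^2
Q = 0.838 * 6.2458e-06 * sqrt(2*9.81*21.1) * 1000 = 0.106 L/s
Therefore the nozzle discharge = 0.106 L/s.


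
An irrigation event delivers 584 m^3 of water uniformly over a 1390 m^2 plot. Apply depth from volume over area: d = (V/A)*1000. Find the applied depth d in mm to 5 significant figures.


d = (584 / 1390) * 1000 = 420.14 mm
Therefore the applied depth d = 420.14 mm.


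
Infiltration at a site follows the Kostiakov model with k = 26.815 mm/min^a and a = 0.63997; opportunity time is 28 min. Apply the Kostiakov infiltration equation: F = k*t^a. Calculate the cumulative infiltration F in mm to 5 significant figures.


F = 26.815 * 28^0.63997 = 226.21 mm
Therefore the cumulative infiltration F = 226.21 mm.


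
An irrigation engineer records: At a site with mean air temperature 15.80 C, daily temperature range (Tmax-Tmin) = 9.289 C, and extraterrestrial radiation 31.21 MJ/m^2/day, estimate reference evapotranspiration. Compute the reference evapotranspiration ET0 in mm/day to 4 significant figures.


Approach: apply the Hargreaves-Samani method, ET0 = 0.0023*(Tmean+17.8)*sqrt(Tmax-Tmin)*0.408*Ra.
ET0 = 0.0023*(15.80+17.8)*sqrt(9.289)*0.408*31.21 = 2.999 mm/day
Therefore the reference evapotranspiration ET0 = 2.999 mm/day.


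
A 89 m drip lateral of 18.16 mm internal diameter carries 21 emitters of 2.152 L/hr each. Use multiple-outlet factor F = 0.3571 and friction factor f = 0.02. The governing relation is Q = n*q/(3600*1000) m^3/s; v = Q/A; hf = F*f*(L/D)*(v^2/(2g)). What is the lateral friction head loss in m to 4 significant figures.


Q = 21*2.152/(3600*1000) = 1.25533e-05 m^3/s
A = pi*(18.16e-3/2)^2 = 2.59013e-04 m^2, so v = Q/A = 0.0484660 m/s
hf = 0.3571*0.02*(89/0.01816)*(0.0484660^2/(2*9.81)) = 0.004191 m
Therefore the lateral friction head loss = 0.004191 m.


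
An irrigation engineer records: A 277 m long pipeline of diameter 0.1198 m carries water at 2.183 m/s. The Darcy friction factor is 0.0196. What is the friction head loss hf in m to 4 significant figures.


Approach: apply the Darcy-Weisbach equation, hf = f*(L/D)*(v^2/(2g)).
hf = 0.0196 * (277/0.1198) * (2.183^2 / (2*9.81))
hf = 11.01 m
Therefore the friction head loss hf = 11.01 m.


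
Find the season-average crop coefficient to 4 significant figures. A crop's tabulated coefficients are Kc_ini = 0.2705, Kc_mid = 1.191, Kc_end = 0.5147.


Approach: apply a simple seasonal average, Kc_avg = (Kc_ini + Kc_mid + Kc_end)/3.
Kc_avg = (0.2705 + 1.191 + 0.5147)/3 = 0.6587
Therefore the season-average crop coefficient = 0.6587.


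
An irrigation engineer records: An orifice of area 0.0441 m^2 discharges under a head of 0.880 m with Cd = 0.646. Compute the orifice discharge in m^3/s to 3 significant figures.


Approach: apply the orifice equation, Q = Cd*A*sqrt(2*g*h).
Q = 0.646 * 0.0441 * sqrt(2*9.81*0.880) = 0.118 m^3/s
Therefore the orifice discharge = 0.118 m^3/s.


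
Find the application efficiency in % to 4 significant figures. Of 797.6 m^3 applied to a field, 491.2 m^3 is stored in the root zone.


Approach: apply the application efficiency ratio, Ea = (stored/applied)*100.
Ea = (491.2/797.6)*100 = 61.58 %
Therefore the application efficiency = 61.58 %.


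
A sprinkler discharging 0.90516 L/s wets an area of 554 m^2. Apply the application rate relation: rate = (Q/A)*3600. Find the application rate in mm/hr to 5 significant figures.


rate = (0.90516 / 554) * 3600 = 5.8819 mm/hr
Therefore the application rate = 5.8819 mm/hr.


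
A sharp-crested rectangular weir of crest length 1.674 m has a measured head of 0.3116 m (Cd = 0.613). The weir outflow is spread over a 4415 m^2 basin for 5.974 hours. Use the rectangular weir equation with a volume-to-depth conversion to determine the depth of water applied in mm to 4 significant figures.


Approach: apply the rectangular weir equation with a volume-to-depth conversion, Q = (2/3)*Cd*L*sqrt(2g)*H^1.5; d = Q*t/A * 1000.
Step 1 — weir discharge:
  Q = (2/3)*0.613*1.674*sqrt(2*9.81)*0.3116^1.5 = 0.527072 m^3/s
Step 2 — volume: V = 0.527072 * 5.974*3600 = 11335.4 m^3
Step 3 — depth: d = V/A * 1000 = 11335.4/4415 * 1000 = 2567 mm
Therefore the depth of water applied = 2567 mm.


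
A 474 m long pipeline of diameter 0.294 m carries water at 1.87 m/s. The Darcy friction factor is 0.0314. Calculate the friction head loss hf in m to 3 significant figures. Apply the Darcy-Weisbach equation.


Approach: apply the Darcy-Weisbach equation, hf = f*(L/D)*(v^2/(2g)).
hf = 0.0314 * (474/0.294) * (1.87^2 / (2*9.81))
hf = 9.02 m
Therefore the friction head loss hf = 9.02 m.


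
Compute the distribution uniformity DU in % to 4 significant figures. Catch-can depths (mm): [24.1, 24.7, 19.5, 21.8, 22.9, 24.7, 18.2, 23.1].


Approach: apply the low-quarter distribution uniformity, DU = (mean of lowest quarter of readings / overall mean)*100.
sorted lowest 2 of 8: [18.2, 19.5] -> mean = 18.8500 mm
overall mean = 22.3750 mm
DU = (18.8500/22.3750)*100 = 84.25 %
Therefore the distribution uniformity DU = 84.25 %.


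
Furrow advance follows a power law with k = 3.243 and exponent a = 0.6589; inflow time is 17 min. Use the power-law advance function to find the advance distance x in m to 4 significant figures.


Approach: apply the power-law advance function, x = k*t^a.
x = 3.243 * 17^0.6589 = 20.97 m
Therefore the advance distance x = 20.97 m.


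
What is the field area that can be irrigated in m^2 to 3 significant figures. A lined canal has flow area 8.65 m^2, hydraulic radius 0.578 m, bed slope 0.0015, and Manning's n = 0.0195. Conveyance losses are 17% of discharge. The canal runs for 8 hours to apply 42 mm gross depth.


Approach: apply Manning's equation with a conveyance and depth budget, Q = (1/n)*A*R^(2/3)*S^(1/2); Q_field = Q*(1-loss); Area = Q_field*t/(d/1000).
Step 1 — canal discharge (Manning's equation):
  Q = (1/0.0195) * 8.65 * 0.578^(2/3) * 0.0015^(1/2) = 11.921 m^3/s
Step 2 — delivered flow: Q_field = 11.921*(1 - 17/100) = 9.8944 m^3/s
Step 3 — volume delivered: V = 9.8944 * 8*3600 = 284960 m^3
Step 4 — area served: A = V / (depth/1000) = 284960 / 0.042 = 6780000 m^2
Therefore the field area that can be irrigated = 6780000 m^2.


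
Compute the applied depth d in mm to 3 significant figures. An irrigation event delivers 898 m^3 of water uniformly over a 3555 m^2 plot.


Approach: apply depth from volume over area, d = (V/A)*1000.
d = (898 / 3555) * 1000 = 253 mm
Therefore the applied depth d = 253 mm.


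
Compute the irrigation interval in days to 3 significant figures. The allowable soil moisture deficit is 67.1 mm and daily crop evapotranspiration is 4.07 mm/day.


Approach: apply the irrigation interval relation, interval = SMD / ETc.
interval = 67.1 / 4.07 = 16.5 days
Therefore the irrigation interval = 16.5 days.


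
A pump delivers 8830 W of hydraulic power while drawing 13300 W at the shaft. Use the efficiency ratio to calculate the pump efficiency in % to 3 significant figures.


Approach: apply the efficiency ratio, eta = (P_out/P_in)*100.
eta = (8830 / 13300) * 100 = 66.4 %
Therefore the pump efficiency = 66.4 %.


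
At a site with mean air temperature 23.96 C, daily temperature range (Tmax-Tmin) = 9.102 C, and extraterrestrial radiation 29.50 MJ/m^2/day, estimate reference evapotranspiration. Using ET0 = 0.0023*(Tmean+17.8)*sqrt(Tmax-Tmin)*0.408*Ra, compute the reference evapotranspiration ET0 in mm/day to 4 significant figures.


ET0 = 0.0023*(23.96+17.8)*sqrt(9.102)*0.408*29.50 = 3.488 mm/day
Therefore the reference evapotranspiration ET0 = 3.488 mm/day.


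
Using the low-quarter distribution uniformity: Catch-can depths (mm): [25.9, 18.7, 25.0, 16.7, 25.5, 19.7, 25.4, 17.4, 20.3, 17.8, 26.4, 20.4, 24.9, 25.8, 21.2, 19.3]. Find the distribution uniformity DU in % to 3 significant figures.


Approach: apply the low-quarter distribution uniformity, DU = (mean of lowest quarter of readings / overall mean)*100.
sorted lowest 4 of 16: [16.7, 17.4, 17.8, 18.7] -> mean = 17.650 mm
overall mean = 21.900 mm
DU = (17.650/21.900)*100 = 80.6 %
Therefore the distribution uniformity DU = 80.6 %.


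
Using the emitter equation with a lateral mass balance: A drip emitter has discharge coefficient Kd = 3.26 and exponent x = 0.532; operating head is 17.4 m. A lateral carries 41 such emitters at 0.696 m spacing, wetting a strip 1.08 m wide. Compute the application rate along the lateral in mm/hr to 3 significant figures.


Approach: apply the emitter equation with a lateral mass balance, q = Kd*h^x; Q = n*q; rate = Q/(n*spacing*width).
Step 1 — single emitter flow (q = Kd*h^x):
  q = 3.26 * 17.4^0.532 = 14.900 L/hr
Step 2 — total lateral flow: Q = 41 * 14.900 = 610.90 L/hr
Step 3 — wetted area: A = 41 * 0.696 * 1.08 = 30.819 m^2
Step 4 — application rate: Q/A = 610.90/30.819 = 19.8 mm/hr
Therefore the application rate along the lateral = 19.8 mm/hr.


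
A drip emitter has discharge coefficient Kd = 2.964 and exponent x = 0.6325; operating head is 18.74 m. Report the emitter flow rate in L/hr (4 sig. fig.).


Approach: apply the emitter characteristic equation, q = Kd * h^x.
q = 2.964 * 18.74^0.6325 = 18.92 L/hr
Therefore the emitter flow rate = 18.92 L/hr.


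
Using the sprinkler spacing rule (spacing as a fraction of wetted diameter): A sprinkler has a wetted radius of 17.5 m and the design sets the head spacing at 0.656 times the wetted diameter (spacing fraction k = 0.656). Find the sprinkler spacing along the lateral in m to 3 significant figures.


Approach: apply the sprinkler spacing rule (spacing as a fraction of wetted diameter), S = k*(2*R).
S = 0.656 * (2 * 17.5) = 23.0 m
Therefore the sprinkler spacing along the lateral = 23.0 m.


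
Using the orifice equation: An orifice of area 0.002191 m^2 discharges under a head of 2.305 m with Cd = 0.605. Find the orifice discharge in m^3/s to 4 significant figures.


Approach: apply the orifice equation, Q = Cd*A*sqrt(2*g*h).
Q = 0.605 * 0.002191 * sqrt(2*9.81*2.305) = 0.008914 m^3/s
Therefore the orifice discharge = 0.008914 m^3/s.


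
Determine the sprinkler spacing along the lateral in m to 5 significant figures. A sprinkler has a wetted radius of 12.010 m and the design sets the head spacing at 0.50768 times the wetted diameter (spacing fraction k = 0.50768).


Approach: apply the sprinkler spacing rule (spacing as a fraction of wetted diameter), S = k*(2*R).
S = 0.50768 * (2 * 12.010) = 12.194 m
Therefore the sprinkler spacing along the lateral = 12.194 m.


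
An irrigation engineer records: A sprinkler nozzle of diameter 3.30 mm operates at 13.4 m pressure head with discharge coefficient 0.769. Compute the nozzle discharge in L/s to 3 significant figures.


Approach: apply the orifice equation, Q = Cd*A*sqrt(2*g*h), A = pi*(d/2)^2.
A = pi*(3.30e-3/2)^2 = 8.5530e-06 m^2
Q = 0.769 * 8.5530e-06 * sqrt(2*9.81*13.4) * 1000 = 0.107 L/s
Therefore the nozzle discharge = 0.107 L/s.


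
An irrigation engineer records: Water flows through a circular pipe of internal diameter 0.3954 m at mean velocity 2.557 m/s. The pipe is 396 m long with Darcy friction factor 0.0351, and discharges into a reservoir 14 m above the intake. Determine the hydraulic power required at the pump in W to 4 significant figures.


Approach: apply continuity + Darcy-Weisbach + hydraulic power, Q = A*v; hf = f*(L/D)*(v^2/(2g)); H = static + hf; P = rho*g*Q*H.
Step 1 — flow rate (continuity, Q = A*v):
  A = pi*(0.3954/2)^2 = 0.122790 m^2
  Q = 0.122790 * 2.557 = 0.313974 m^3/s
Step 2 — friction head loss (Darcy-Weisbach):
  hf = 0.0351 * (396/0.3954) * (2.557^2 / (2*9.81))
  hf = 11.7146 m
Step 3 — total head: H = 14 + 11.7146 = 25.7146 m
Step 4 — hydraulic power (P = rho*g*Q*H):
  P = 1000 * 9.81 * 0.313974 * 25.7146 = 79200 W
Therefore the hydraulic power required at the pump = 79200 W.


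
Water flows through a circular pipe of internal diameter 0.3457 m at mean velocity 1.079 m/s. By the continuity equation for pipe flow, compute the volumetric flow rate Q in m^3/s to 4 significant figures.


Approach: apply the continuity equation for pipe flow, Q = A * v with A = pi*(D/2)^2.
A = pi*(0.3457/2)^2 = 0.0938617 m^2
Q = 0.0938617 * 1.079 = 0.1013 m^3/s
Therefore the volumetric flow rate Q = 0.1013 m^3/s.


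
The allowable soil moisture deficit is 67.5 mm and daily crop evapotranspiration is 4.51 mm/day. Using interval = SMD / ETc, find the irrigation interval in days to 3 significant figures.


interval = 67.5 / 4.51 = 15.0 days
Therefore the irrigation interval = 15.0 days.


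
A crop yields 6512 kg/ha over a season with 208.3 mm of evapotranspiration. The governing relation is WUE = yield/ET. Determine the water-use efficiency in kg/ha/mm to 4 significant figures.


WUE = 6512 / 208.3 = 31.26 kg/ha/mm
Therefore the water-use efficiency = 31.26 kg/ha/mm.


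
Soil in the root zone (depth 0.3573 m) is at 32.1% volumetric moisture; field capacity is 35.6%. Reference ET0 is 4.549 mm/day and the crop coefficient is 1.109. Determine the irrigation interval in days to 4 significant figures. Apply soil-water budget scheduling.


Approach: apply soil-water budget scheduling, SMD = (FC-theta)/100*depth*1000; ETc = ET0*Kc; interval = SMD/ETc.
Step 1 — soil moisture deficit:
  SMD = (35.6 - 32.1)/100 * 0.3573 * 1000 = 12.5055 mm
Step 2 — daily crop ET (ETc = ET0*Kc):
  ETc = 4.549 * 1.109 = 5.04484 mm/day
Step 3 — irrigation interval (SMD/ETc):
  interval = 12.5055 / 5.04484 = 2.479 days
Therefore the irrigation interval = 2.479 days.


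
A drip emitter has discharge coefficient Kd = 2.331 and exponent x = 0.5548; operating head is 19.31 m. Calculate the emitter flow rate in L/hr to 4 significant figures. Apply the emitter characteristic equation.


Approach: apply the emitter characteristic equation, q = Kd * h^x.
q = 2.331 * 19.31^0.5548 = 12.05 L/hr
Therefore the emitter flow rate = 12.05 L/hr.


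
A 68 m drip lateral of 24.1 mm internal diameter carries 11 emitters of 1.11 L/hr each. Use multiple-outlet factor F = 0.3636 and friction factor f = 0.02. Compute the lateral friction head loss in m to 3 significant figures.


Approach: apply Darcy-Weisbach with the multiple-outlet F-factor, Q = n*q/(3600*1000) m^3/s; v = Q/A; hf = F*f*(L/D)*(v^2/(2g)).
Q = 11*1.11/(3600*1000) = 3.3917e-06 m^3/s
A = pi*(24.1e-3/2)^2 = 4.5617e-04 m^2, so v = Q/A = 0.0074351 m/s
hf = 0.3636*0.02*(68/0.0241)*(0.0074351^2/(2*9.81)) = 0.0000578 m
Therefore the lateral friction head loss = 0.0000578 m.


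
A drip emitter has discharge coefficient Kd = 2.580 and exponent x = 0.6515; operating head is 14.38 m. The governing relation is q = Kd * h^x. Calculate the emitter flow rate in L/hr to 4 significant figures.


q = 2.580 * 14.38^0.6515 = 14.65 L/hr
Therefore the emitter flow rate = 14.65 L/hr.


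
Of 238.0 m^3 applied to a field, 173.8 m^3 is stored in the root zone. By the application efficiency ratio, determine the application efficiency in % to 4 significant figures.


Approach: apply the application efficiency ratio, Ea = (stored/applied)*100.
Ea = (173.8/238.0)*100 = 73.03 %
Therefore the application efficiency = 73.03 %.


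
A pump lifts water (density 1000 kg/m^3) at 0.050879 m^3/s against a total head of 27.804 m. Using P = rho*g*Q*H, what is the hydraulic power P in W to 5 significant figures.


P = 1000 * 9.81 * 0.050879 * 27.804 = 13878 W
Therefore the hydraulic power P = 13878 W.


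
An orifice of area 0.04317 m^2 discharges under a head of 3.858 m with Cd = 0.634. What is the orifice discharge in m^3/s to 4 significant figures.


Approach: apply the orifice equation, Q = Cd*A*sqrt(2*g*h).
Q = 0.634 * 0.04317 * sqrt(2*9.81*3.858) = 0.2381 m^3/s
Therefore the orifice discharge = 0.2381 m^3/s.


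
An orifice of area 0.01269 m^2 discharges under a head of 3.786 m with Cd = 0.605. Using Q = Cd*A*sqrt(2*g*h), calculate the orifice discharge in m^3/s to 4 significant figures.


Q = 0.605 * 0.01269 * sqrt(2*9.81*3.786) = 0.06617 m^3/s
Therefore the orifice discharge = 0.06617 m^3/s.


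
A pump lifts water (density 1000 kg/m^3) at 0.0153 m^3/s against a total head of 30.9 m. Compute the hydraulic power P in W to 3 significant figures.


Approach: apply the hydraulic power relation, P = rho*g*Q*H.
P = 1000 * 9.81 * 0.0153 * 30.9 = 4640 W
Therefore the hydraulic power P = 4640 W.


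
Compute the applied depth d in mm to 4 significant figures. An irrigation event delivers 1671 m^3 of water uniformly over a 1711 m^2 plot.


Approach: apply depth from volume over area, d = (V/A)*1000.
d = (1671 / 1711) * 1000 = 976.6 mm
Therefore the applied depth d = 976.6 mm.


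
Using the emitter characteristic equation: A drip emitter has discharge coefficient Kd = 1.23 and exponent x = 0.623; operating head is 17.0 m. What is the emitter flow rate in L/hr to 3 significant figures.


Approach: apply the emitter characteristic equation, q = Kd * h^x.
q = 1.23 * 17.0^0.623 = 7.19 L/hr
Therefore the emitter flow rate = 7.19 L/hr.


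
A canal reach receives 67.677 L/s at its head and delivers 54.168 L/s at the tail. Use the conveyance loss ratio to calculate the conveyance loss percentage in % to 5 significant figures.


Approach: apply the conveyance loss ratio, loss% = ((Q_head - Q_tail)/Q_head)*100.
loss = ((67.677 - 54.168)/67.677)*100 = 19.961 %
Therefore the conveyance loss percentage = 19.961 %.


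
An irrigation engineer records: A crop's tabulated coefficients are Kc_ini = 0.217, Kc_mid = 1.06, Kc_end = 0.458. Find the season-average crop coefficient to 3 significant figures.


Approach: apply a simple seasonal average, Kc_avg = (Kc_ini + Kc_mid + Kc_end)/3.
Kc_avg = (0.217 + 1.06 + 0.458)/3 = 0.578
Therefore the season-average crop coefficient = 0.578.


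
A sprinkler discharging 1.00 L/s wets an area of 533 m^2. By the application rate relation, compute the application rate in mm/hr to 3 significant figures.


Approach: apply the application rate relation, rate = (Q/A)*3600.
rate = (1.00 / 533) * 3600 = 6.75 mm/hr
Therefore the application rate = 6.75 mm/hr.


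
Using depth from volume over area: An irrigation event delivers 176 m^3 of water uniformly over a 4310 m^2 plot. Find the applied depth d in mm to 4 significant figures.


Approach: apply depth from volume over area, d = (V/A)*1000.
d = (176 / 4310) * 1000 = 40.84 mm
Therefore the applied depth d = 40.84 mm.


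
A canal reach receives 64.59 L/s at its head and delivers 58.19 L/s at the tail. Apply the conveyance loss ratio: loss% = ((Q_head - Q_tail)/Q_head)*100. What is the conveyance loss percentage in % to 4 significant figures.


loss = ((64.59 - 58.19)/64.59)*100 = 9.909 %
Therefore the conveyance loss percentage = 9.909 %.


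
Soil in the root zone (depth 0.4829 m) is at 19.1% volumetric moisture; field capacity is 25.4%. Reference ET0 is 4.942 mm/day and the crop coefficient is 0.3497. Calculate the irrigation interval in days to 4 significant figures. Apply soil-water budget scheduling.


Approach: apply soil-water budget scheduling, SMD = (FC-theta)/100*depth*1000; ETc = ET0*Kc; interval = SMD/ETc.
Step 1 — soil moisture deficit:
  SMD = (25.4 - 19.1)/100 * 0.4829 * 1000 = 30.4227 mm
Step 2 — daily crop ET (ETc = ET0*Kc):
  ETc = 4.942 * 0.3497 = 1.72822 mm/day
Step 3 — irrigation interval (SMD/ETc):
  interval = 30.4227 / 1.72822 = 17.60 days
Therefore the irrigation interval = 17.60 days.


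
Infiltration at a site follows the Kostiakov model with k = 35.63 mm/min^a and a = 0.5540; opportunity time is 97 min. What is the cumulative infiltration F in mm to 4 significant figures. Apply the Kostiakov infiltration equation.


Approach: apply the Kostiakov infiltration equation, F = k*t^a.
F = 35.63 * 97^0.5540 = 449.2 mm
Therefore the cumulative infiltration F = 449.2 mm.


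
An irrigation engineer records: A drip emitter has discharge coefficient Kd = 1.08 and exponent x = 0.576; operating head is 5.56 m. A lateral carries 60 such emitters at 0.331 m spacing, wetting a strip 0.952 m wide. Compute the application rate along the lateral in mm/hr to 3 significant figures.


Approach: apply the emitter equation with a lateral mass balance, q = Kd*h^x; Q = n*q; rate = Q/(n*spacing*width).
Step 1 — single emitter flow (q = Kd*h^x):
  q = 1.08 * 5.56^0.576 = 2.9013 L/hr
Step 2 — total lateral flow: Q = 60 * 2.9013 = 174.08 L/hr
Step 3 — wetted area: A = 60 * 0.331 * 0.952 = 18.907 m^2
Step 4 — application rate: Q/A = 174.08/18.907 = 9.21 mm/hr
Therefore the application rate along the lateral = 9.21 mm/hr.


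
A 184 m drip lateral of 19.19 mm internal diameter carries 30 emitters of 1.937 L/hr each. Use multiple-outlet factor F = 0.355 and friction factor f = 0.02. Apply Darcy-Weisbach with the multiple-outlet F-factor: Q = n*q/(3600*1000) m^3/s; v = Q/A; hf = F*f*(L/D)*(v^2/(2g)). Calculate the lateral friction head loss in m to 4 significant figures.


Q = 30*1.937/(3600*1000) = 1.61417e-05 m^3/s
A = pi*(19.19e-3/2)^2 = 2.89228e-04 m^2, so v = Q/A = 0.0558096 m/s
hf = 0.355*0.02*(184/0.01919)*(0.0558096^2/(2*9.81)) = 0.01081 m
Therefore the lateral friction head loss = 0.01081 m.


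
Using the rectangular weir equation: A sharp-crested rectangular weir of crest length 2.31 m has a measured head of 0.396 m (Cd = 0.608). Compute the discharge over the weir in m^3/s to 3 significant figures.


Approach: apply the rectangular weir equation, Q = (2/3)*Cd*L*sqrt(2g)*H^1.5.
Q = (2/3)*0.608*2.31*sqrt(2*9.81)*0.396^1.5 = 1.03 m^3/s
Therefore the discharge over the weir = 1.03 m^3/s.


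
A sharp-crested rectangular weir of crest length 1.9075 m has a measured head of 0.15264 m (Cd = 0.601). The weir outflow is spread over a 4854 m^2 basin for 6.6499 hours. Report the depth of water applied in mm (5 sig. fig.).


Approach: apply the rectangular weir equation with a volume-to-depth conversion, Q = (2/3)*Cd*L*sqrt(2g)*H^1.5; d = Q*t/A * 1000.
Step 1 — weir discharge:
  Q = (2/3)*0.601*1.9075*sqrt(2*9.81)*0.15264^1.5 = 0.2018830 m^3/s
Step 2 — volume: V = 0.2018830 * 6.6499*3600 = 4833.007 m^3
Step 3 — depth: d = V/A * 1000 = 4833.007/4854 * 1000 = 995.68 mm
Therefore the depth of water applied = 995.68 mm.


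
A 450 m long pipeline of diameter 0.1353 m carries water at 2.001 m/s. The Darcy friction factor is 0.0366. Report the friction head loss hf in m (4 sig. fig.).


Approach: apply the Darcy-Weisbach equation, hf = f*(L/D)*(v^2/(2g)).
hf = 0.0366 * (450/0.1353) * (2.001^2 / (2*9.81))
hf = 24.84 m
Therefore the friction head loss hf = 24.84 m.


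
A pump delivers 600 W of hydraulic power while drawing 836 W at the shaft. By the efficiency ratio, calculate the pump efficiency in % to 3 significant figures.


Approach: apply the efficiency ratio, eta = (P_out/P_in)*100.
eta = (600 / 836) * 100 = 71.8 %
Therefore the pump efficiency = 71.8 %.


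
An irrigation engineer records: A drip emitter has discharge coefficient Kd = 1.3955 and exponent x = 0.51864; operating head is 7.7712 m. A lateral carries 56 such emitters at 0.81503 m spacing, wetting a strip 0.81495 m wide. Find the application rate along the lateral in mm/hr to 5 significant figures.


Approach: apply the emitter equation with a lateral mass balance, q = Kd*h^x; Q = n*q; rate = Q/(n*spacing*width).
Step 1 — single emitter flow (q = Kd*h^x):
  q = 1.3955 * 7.7712^0.51864 = 4.041779 L/hr
Step 2 — total lateral flow: Q = 56 * 4.041779 = 226.3396 L/hr
Step 3 — wetted area: A = 56 * 0.81503 * 0.81495 = 37.19569 m^2
Step 4 — application rate: Q/A = 226.3396/37.19569 = 6.0851 mm/hr
Therefore the application rate along the lateral = 6.0851 mm/hr.


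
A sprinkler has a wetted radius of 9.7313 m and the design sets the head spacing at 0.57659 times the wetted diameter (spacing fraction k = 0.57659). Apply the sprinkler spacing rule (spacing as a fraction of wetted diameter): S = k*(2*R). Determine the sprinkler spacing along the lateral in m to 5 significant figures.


S = 0.57659 * (2 * 9.7313) = 11.222 m
Therefore the sprinkler spacing along the lateral = 11.222 m.


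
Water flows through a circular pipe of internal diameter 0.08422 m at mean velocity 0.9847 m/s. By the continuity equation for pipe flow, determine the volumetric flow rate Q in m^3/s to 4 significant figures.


Approach: apply the continuity equation for pipe flow, Q = A * v with A = pi*(D/2)^2.
A = pi*(0.08422/2)^2 = 0.00557084 m^2
Q = 0.00557084 * 0.9847 = 0.005486 m^3/s
Therefore the volumetric flow rate Q = 0.005486 m^3/s.


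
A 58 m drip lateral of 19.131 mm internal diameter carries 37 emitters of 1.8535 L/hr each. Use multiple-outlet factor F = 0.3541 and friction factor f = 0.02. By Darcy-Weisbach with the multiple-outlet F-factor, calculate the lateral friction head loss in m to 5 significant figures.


Approach: apply Darcy-Weisbach with the multiple-outlet F-factor, Q = n*q/(3600*1000) m^3/s; v = Q/A; hf = F*f*(L/D)*(v^2/(2g)).
Q = 37*1.8535/(3600*1000) = 1.904986e-05 m^3/s
A = pi*(19.131e-3/2)^2 = 2.874519e-04 m^2, so v = Q/A = 0.06627147 m/s
hf = 0.3541*0.02*(58/0.019131)*(0.06627147^2/(2*9.81)) = 0.0048062 m
Therefore the lateral friction head loss = 0.0048062 m.


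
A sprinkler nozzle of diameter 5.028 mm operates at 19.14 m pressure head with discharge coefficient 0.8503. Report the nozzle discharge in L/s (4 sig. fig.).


Approach: apply the orifice equation, Q = Cd*A*sqrt(2*g*h), A = pi*(d/2)^2.
A = pi*(5.028e-3/2)^2 = 1.98555e-05 m^2
Q = 0.8503 * 1.98555e-05 * sqrt(2*9.81*19.14) * 1000 = 0.3272 L/s
Therefore the nozzle discharge = 0.3272 L/s.


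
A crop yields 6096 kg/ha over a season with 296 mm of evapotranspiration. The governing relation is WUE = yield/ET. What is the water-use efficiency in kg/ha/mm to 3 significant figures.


WUE = 6096 / 296 = 20.6 kg/ha/mm
Therefore the water-use efficiency = 20.6 kg/ha/mm.


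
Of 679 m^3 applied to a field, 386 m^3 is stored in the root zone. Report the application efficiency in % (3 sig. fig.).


Approach: apply the application efficiency ratio, Ea = (stored/applied)*100.
Ea = (386/679)*100 = 56.8 %
Therefore the application efficiency = 56.8 %.


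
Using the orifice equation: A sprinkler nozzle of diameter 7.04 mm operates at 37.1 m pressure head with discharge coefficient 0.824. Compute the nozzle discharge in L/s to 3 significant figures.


Approach: apply the orifice equation, Q = Cd*A*sqrt(2*g*h), A = pi*(d/2)^2.
A = pi*(7.04e-3/2)^2 = 3.8926e-05 m^2
Q = 0.824 * 3.8926e-05 * sqrt(2*9.81*37.1) * 1000 = 0.865 L/s
Therefore the nozzle discharge = 0.865 L/s.


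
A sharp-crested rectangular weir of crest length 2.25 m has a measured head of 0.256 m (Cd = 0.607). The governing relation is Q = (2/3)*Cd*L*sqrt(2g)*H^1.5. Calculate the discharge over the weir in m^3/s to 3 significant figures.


Q = (2/3)*0.607*2.25*sqrt(2*9.81)*0.256^1.5 = 0.522 m^3/s
Therefore the discharge over the weir = 0.522 m^3/s.


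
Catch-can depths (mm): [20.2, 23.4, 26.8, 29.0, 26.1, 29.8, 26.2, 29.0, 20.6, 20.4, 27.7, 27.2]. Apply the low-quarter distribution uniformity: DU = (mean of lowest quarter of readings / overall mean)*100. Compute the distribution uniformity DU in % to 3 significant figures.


sorted lowest 3 of 12: [20.2, 20.4, 20.6] -> mean = 20.400 mm
overall mean = 25.533 mm
DU = (20.400/25.533)*100 = 79.9 %
Therefore the distribution uniformity DU = 79.9 %.


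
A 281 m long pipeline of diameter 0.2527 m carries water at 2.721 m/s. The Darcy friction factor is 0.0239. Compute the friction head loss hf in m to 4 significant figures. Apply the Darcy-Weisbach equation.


Approach: apply the Darcy-Weisbach equation, hf = f*(L/D)*(v^2/(2g)).
hf = 0.0239 * (281/0.2527) * (2.721^2 / (2*9.81))
hf = 10.03 m
Therefore the friction head loss hf = 10.03 m.


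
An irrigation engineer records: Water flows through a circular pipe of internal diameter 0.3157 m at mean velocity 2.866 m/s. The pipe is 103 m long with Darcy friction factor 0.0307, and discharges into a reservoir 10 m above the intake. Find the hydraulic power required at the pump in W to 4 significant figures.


Approach: apply continuity + Darcy-Weisbach + hydraulic power, Q = A*v; hf = f*(L/D)*(v^2/(2g)); H = static + hf; P = rho*g*Q*H.
Step 1 — flow rate (continuity, Q = A*v):
  A = pi*(0.3157/2)^2 = 0.0782779 m^2
  Q = 0.0782779 * 2.866 = 0.224344 m^3/s
Step 2 — friction head loss (Darcy-Weisbach):
  hf = 0.0307 * (103/0.3157) * (2.866^2 / (2*9.81))
  hf = 4.19329 m
Step 3 — total head: H = 10 + 4.19329 = 14.1933 m
Step 4 — hydraulic power (P = rho*g*Q*H):
  P = 1000 * 9.81 * 0.224344 * 14.1933 = 31240 W
Therefore the hydraulic power required at the pump = 31240 W.


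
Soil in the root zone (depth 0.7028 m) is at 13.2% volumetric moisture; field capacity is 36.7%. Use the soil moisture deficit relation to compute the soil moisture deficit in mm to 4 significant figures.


Approach: apply the soil moisture deficit relation, SMD = (FC - theta)/100 * depth * 1000.
SMD = (36.7 - 13.2)/100 * 0.7028 * 1000 = 165.2 mm
Therefore the soil moisture deficit = 165.2 mm.


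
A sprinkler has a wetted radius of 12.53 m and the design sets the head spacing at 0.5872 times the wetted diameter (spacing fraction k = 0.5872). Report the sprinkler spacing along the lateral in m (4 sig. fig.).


Approach: apply the sprinkler spacing rule (spacing as a fraction of wetted diameter), S = k*(2*R).
S = 0.5872 * (2 * 12.53) = 14.72 m
Therefore the sprinkler spacing along the lateral = 14.72 m.


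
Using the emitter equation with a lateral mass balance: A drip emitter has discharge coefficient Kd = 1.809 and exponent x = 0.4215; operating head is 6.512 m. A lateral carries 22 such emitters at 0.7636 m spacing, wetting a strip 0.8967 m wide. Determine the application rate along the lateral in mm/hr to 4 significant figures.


Approach: apply the emitter equation with a lateral mass balance, q = Kd*h^x; Q = n*q; rate = Q/(n*spacing*width).
Step 1 — single emitter flow (q = Kd*h^x):
  q = 1.809 * 6.512^0.4215 = 3.98492 L/hr
Step 2 — total lateral flow: Q = 22 * 3.98492 = 87.6682 L/hr
Step 3 — wetted area: A = 22 * 0.7636 * 0.8967 = 15.0638 m^2
Step 4 — application rate: Q/A = 87.6682/15.0638 = 5.820 mm/hr
Therefore the application rate along the lateral = 5.820 mm/hr.


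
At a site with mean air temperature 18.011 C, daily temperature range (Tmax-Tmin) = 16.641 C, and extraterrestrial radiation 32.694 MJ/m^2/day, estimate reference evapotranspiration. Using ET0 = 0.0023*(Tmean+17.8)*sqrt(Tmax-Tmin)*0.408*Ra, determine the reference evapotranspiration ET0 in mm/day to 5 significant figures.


ET0 = 0.0023*(18.011+17.8)*sqrt(16.641)*0.408*32.694 = 4.4819 mm/day
Therefore the reference evapotranspiration ET0 = 4.4819 mm/day.


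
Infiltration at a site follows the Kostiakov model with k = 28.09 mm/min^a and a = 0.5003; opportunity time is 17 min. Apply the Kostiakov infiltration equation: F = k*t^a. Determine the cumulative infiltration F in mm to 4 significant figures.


F = 28.09 * 17^0.5003 = 115.9 mm
Therefore the cumulative infiltration F = 115.9 mm.


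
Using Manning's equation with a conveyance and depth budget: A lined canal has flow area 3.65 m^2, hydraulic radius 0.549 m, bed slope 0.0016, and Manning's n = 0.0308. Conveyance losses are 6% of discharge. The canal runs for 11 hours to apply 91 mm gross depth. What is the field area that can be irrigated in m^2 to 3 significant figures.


Approach: apply Manning's equation with a conveyance and depth budget, Q = (1/n)*A*R^(2/3)*S^(1/2); Q_field = Q*(1-loss); Area = Q_field*t/(d/1000).
Step 1 — canal discharge (Manning's equation):
  Q = (1/0.0308) * 3.65 * 0.549^(2/3) * 0.0016^(1/2) = 3.1782 m^3/s
Step 2 — delivered flow: Q_field = 3.1782*(1 - 6/100) = 2.9875 m^3/s
Step 3 — volume delivered: V = 2.9875 * 11*3600 = 118310 m^3
Step 4 — area served: A = V / (depth/1000) = 118310 / 0.091 = 1300000 m^2
Therefore the field area that can be irrigated = 1300000 m^2.
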